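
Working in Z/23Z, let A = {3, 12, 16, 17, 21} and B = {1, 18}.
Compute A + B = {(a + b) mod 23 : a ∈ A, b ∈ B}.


Work in Z/23Z: reduce every sum a + b modulo 23.
Enumerate all 10 pairs:
a = 3: 3+1=4, 3+18=21
a = 12: 12+1=13, 12+18=7
a = 16: 16+1=17, 16+18=11
a = 17: 17+1=18, 17+18=12
a = 21: 21+1=22, 21+18=16
Distinct residues collected: {4, 7, 11, 12, 13, 16, 17, 18, 21, 22}
|A + B| = 10 (out of 23 total residues).

A + B = {4, 7, 11, 12, 13, 16, 17, 18, 21, 22}


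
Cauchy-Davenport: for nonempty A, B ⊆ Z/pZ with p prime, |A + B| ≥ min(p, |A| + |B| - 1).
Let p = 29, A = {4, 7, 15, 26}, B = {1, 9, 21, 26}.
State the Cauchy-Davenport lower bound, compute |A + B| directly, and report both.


Cauchy-Davenport: |A + B| ≥ min(p, |A| + |B| - 1) for A, B nonempty in Z/pZ.
|A| = 4, |B| = 4, p = 29.
CD lower bound = min(29, 4 + 4 - 1) = min(29, 7) = 7.
Compute A + B mod 29 directly:
a = 4: 4+1=5, 4+9=13, 4+21=25, 4+26=1
a = 7: 7+1=8, 7+9=16, 7+21=28, 7+26=4
a = 15: 15+1=16, 15+9=24, 15+21=7, 15+26=12
a = 26: 26+1=27, 26+9=6, 26+21=18, 26+26=23
A + B = {1, 4, 5, 6, 7, 8, 12, 13, 16, 18, 23, 24, 25, 27, 28}, so |A + B| = 15.
Verify: 15 ≥ 7? Yes ✓.

CD lower bound = 7, actual |A + B| = 15.


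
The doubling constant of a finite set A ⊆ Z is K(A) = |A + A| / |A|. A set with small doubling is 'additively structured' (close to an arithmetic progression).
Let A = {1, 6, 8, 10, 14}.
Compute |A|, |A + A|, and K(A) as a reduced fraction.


|A| = 5.
Compute A + A by enumerating all 25 pairs.
A + A = {2, 7, 9, 11, 12, 14, 15, 16, 18, 20, 22, 24, 28}, so |A + A| = 13.
K = |A + A| / |A| = 13/5 (already in lowest terms) ≈ 2.6000.
Reference: AP of size 5 gives K = 9/5 ≈ 1.8000; a fully generic set of size 5 gives K ≈ 3.0000.

|A| = 5, |A + A| = 13, K = 13/5.


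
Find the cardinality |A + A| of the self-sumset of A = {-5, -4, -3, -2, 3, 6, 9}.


A + A = {a + a' : a, a' ∈ A}; |A| = 7.
General bounds: 2|A| - 1 ≤ |A + A| ≤ |A|(|A|+1)/2, i.e. 13 ≤ |A + A| ≤ 28.
Lower bound 2|A|-1 is attained iff A is an arithmetic progression.
Enumerate sums a + a' for a ≤ a' (symmetric, so this suffices):
a = -5: -5+-5=-10, -5+-4=-9, -5+-3=-8, -5+-2=-7, -5+3=-2, -5+6=1, -5+9=4
a = -4: -4+-4=-8, -4+-3=-7, -4+-2=-6, -4+3=-1, -4+6=2, -4+9=5
a = -3: -3+-3=-6, -3+-2=-5, -3+3=0, -3+6=3, -3+9=6
a = -2: -2+-2=-4, -2+3=1, -2+6=4, -2+9=7
a = 3: 3+3=6, 3+6=9, 3+9=12
a = 6: 6+6=12, 6+9=15
a = 9: 9+9=18
Distinct sums: {-10, -9, -8, -7, -6, -5, -4, -2, -1, 0, 1, 2, 3, 4, 5, 6, 7, 9, 12, 15, 18}
|A + A| = 21

|A + A| = 21


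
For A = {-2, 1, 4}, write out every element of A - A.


A - A = {a - a' : a, a' ∈ A}.
Compute a - a' for each ordered pair (a, a'):
a = -2: -2--2=0, -2-1=-3, -2-4=-6
a = 1: 1--2=3, 1-1=0, 1-4=-3
a = 4: 4--2=6, 4-1=3, 4-4=0
Collecting distinct values (and noting 0 appears from a-a):
A - A = {-6, -3, 0, 3, 6}
|A - A| = 5

A - A = {-6, -3, 0, 3, 6}


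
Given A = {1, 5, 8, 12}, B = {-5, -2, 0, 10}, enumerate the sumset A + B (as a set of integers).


A + B = {a + b : a ∈ A, b ∈ B}.
Enumerate all |A|·|B| = 4·4 = 16 pairs (a, b) and collect distinct sums.
a = 1: 1+-5=-4, 1+-2=-1, 1+0=1, 1+10=11
a = 5: 5+-5=0, 5+-2=3, 5+0=5, 5+10=15
a = 8: 8+-5=3, 8+-2=6, 8+0=8, 8+10=18
a = 12: 12+-5=7, 12+-2=10, 12+0=12, 12+10=22
Collecting distinct sums: A + B = {-4, -1, 0, 1, 3, 5, 6, 7, 8, 10, 11, 12, 15, 18, 22}
|A + B| = 15

A + B = {-4, -1, 0, 1, 3, 5, 6, 7, 8, 10, 11, 12, 15, 18, 22}


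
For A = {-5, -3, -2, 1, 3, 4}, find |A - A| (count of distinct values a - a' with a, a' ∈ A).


A - A = {a - a' : a, a' ∈ A}; |A| = 6.
Bounds: 2|A|-1 ≤ |A - A| ≤ |A|² - |A| + 1, i.e. 11 ≤ |A - A| ≤ 31.
Note: 0 ∈ A - A always (from a - a). The set is symmetric: if d ∈ A - A then -d ∈ A - A.
Enumerate nonzero differences d = a - a' with a > a' (then include -d):
Positive differences: {1, 2, 3, 4, 5, 6, 7, 8, 9}
Full difference set: {0} ∪ (positive diffs) ∪ (negative diffs).
|A - A| = 1 + 2·9 = 19 (matches direct enumeration: 19).

|A - A| = 19


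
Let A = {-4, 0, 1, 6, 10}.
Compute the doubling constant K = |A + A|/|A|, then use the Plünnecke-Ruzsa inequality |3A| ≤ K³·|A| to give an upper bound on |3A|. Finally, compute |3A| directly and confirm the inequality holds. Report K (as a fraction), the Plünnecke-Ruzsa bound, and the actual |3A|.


|A| = 5.
Step 1: Compute A + A by enumerating all 25 pairs.
A + A = {-8, -4, -3, 0, 1, 2, 6, 7, 10, 11, 12, 16, 20}, so |A + A| = 13.
Step 2: Doubling constant K = |A + A|/|A| = 13/5 = 13/5 ≈ 2.6000.
Step 3: Plünnecke-Ruzsa gives |3A| ≤ K³·|A| = (2.6000)³ · 5 ≈ 87.8800.
Step 4: Compute 3A = A + A + A directly by enumerating all triples (a,b,c) ∈ A³; |3A| = 25.
Step 5: Check 25 ≤ 87.8800? Yes ✓.

K = 13/5, Plünnecke-Ruzsa bound K³|A| ≈ 87.8800, |3A| = 25, inequality holds.


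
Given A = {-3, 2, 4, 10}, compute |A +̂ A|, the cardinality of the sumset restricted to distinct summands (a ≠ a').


Restricted sumset: A +̂ A = {a + a' : a ∈ A, a' ∈ A, a ≠ a'}.
Equivalently, take A + A and drop any sum 2a that is achievable ONLY as a + a for a ∈ A (i.e. sums representable only with equal summands).
Enumerate pairs (a, a') with a < a' (symmetric, so each unordered pair gives one sum; this covers all a ≠ a'):
  -3 + 2 = -1
  -3 + 4 = 1
  -3 + 10 = 7
  2 + 4 = 6
  2 + 10 = 12
  4 + 10 = 14
Collected distinct sums: {-1, 1, 6, 7, 12, 14}
|A +̂ A| = 6
(Reference bound: |A +̂ A| ≥ 2|A| - 3 for |A| ≥ 2, with |A| = 4 giving ≥ 5.)

|A +̂ A| = 6


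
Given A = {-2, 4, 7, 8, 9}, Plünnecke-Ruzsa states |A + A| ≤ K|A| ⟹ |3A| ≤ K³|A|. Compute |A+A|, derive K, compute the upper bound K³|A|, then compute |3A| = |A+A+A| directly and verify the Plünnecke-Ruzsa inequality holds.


|A| = 5.
Step 1: Compute A + A by enumerating all 25 pairs.
A + A = {-4, 2, 5, 6, 7, 8, 11, 12, 13, 14, 15, 16, 17, 18}, so |A + A| = 14.
Step 2: Doubling constant K = |A + A|/|A| = 14/5 = 14/5 ≈ 2.8000.
Step 3: Plünnecke-Ruzsa gives |3A| ≤ K³·|A| = (2.8000)³ · 5 ≈ 109.7600.
Step 4: Compute 3A = A + A + A directly by enumerating all triples (a,b,c) ∈ A³; |3A| = 25.
Step 5: Check 25 ≤ 109.7600? Yes ✓.

K = 14/5, Plünnecke-Ruzsa bound K³|A| ≈ 109.7600, |3A| = 25, inequality holds.


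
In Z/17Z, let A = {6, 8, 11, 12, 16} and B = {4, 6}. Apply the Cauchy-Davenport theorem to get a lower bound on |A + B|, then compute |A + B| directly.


Cauchy-Davenport: |A + B| ≥ min(p, |A| + |B| - 1) for A, B nonempty in Z/pZ.
|A| = 5, |B| = 2, p = 17.
CD lower bound = min(17, 5 + 2 - 1) = min(17, 6) = 6.
Compute A + B mod 17 directly:
a = 6: 6+4=10, 6+6=12
a = 8: 8+4=12, 8+6=14
a = 11: 11+4=15, 11+6=0
a = 12: 12+4=16, 12+6=1
a = 16: 16+4=3, 16+6=5
A + B = {0, 1, 3, 5, 10, 12, 14, 15, 16}, so |A + B| = 9.
Verify: 9 ≥ 6? Yes ✓.

CD lower bound = 6, actual |A + B| = 9.


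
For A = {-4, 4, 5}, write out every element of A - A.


A - A = {a - a' : a, a' ∈ A}.
Compute a - a' for each ordered pair (a, a'):
a = -4: -4--4=0, -4-4=-8, -4-5=-9
a = 4: 4--4=8, 4-4=0, 4-5=-1
a = 5: 5--4=9, 5-4=1, 5-5=0
Collecting distinct values (and noting 0 appears from a-a):
A - A = {-9, -8, -1, 0, 1, 8, 9}
|A - A| = 7

A - A = {-9, -8, -1, 0, 1, 8, 9}


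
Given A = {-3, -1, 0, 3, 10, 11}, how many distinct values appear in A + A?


A + A = {a + a' : a, a' ∈ A}; |A| = 6.
General bounds: 2|A| - 1 ≤ |A + A| ≤ |A|(|A|+1)/2, i.e. 11 ≤ |A + A| ≤ 21.
Lower bound 2|A|-1 is attained iff A is an arithmetic progression.
Enumerate sums a + a' for a ≤ a' (symmetric, so this suffices):
a = -3: -3+-3=-6, -3+-1=-4, -3+0=-3, -3+3=0, -3+10=7, -3+11=8
a = -1: -1+-1=-2, -1+0=-1, -1+3=2, -1+10=9, -1+11=10
a = 0: 0+0=0, 0+3=3, 0+10=10, 0+11=11
a = 3: 3+3=6, 3+10=13, 3+11=14
a = 10: 10+10=20, 10+11=21
a = 11: 11+11=22
Distinct sums: {-6, -4, -3, -2, -1, 0, 2, 3, 6, 7, 8, 9, 10, 11, 13, 14, 20, 21, 22}
|A + A| = 19

|A + A| = 19


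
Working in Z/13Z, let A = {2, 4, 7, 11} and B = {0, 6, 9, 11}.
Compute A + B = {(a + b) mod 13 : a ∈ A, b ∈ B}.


Work in Z/13Z: reduce every sum a + b modulo 13.
Enumerate all 16 pairs:
a = 2: 2+0=2, 2+6=8, 2+9=11, 2+11=0
a = 4: 4+0=4, 4+6=10, 4+9=0, 4+11=2
a = 7: 7+0=7, 7+6=0, 7+9=3, 7+11=5
a = 11: 11+0=11, 11+6=4, 11+9=7, 11+11=9
Distinct residues collected: {0, 2, 3, 4, 5, 7, 8, 9, 10, 11}
|A + B| = 10 (out of 13 total residues).

A + B = {0, 2, 3, 4, 5, 7, 8, 9, 10, 11}


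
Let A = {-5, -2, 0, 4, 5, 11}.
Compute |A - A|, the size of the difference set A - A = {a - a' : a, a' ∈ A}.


A - A = {a - a' : a, a' ∈ A}; |A| = 6.
Bounds: 2|A|-1 ≤ |A - A| ≤ |A|² - |A| + 1, i.e. 11 ≤ |A - A| ≤ 31.
Note: 0 ∈ A - A always (from a - a). The set is symmetric: if d ∈ A - A then -d ∈ A - A.
Enumerate nonzero differences d = a - a' with a > a' (then include -d):
Positive differences: {1, 2, 3, 4, 5, 6, 7, 9, 10, 11, 13, 16}
Full difference set: {0} ∪ (positive diffs) ∪ (negative diffs).
|A - A| = 1 + 2·12 = 25 (matches direct enumeration: 25).

|A - A| = 25


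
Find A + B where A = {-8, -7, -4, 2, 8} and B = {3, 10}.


A + B = {a + b : a ∈ A, b ∈ B}.
Enumerate all |A|·|B| = 5·2 = 10 pairs (a, b) and collect distinct sums.
a = -8: -8+3=-5, -8+10=2
a = -7: -7+3=-4, -7+10=3
a = -4: -4+3=-1, -4+10=6
a = 2: 2+3=5, 2+10=12
a = 8: 8+3=11, 8+10=18
Collecting distinct sums: A + B = {-5, -4, -1, 2, 3, 5, 6, 11, 12, 18}
|A + B| = 10

A + B = {-5, -4, -1, 2, 3, 5, 6, 11, 12, 18}


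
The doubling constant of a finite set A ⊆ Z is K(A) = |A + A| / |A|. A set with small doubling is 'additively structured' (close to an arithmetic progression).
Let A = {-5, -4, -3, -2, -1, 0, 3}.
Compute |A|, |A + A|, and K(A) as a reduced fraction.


|A| = 7.
Compute A + A by enumerating all 49 pairs.
A + A = {-10, -9, -8, -7, -6, -5, -4, -3, -2, -1, 0, 1, 2, 3, 6}, so |A + A| = 15.
K = |A + A| / |A| = 15/7 (already in lowest terms) ≈ 2.1429.
Reference: AP of size 7 gives K = 13/7 ≈ 1.8571; a fully generic set of size 7 gives K ≈ 4.0000.

|A| = 7, |A + A| = 15, K = 15/7.


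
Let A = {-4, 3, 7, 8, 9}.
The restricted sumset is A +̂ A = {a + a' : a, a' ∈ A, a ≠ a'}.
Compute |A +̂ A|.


Restricted sumset: A +̂ A = {a + a' : a ∈ A, a' ∈ A, a ≠ a'}.
Equivalently, take A + A and drop any sum 2a that is achievable ONLY as a + a for a ∈ A (i.e. sums representable only with equal summands).
Enumerate pairs (a, a') with a < a' (symmetric, so each unordered pair gives one sum; this covers all a ≠ a'):
  -4 + 3 = -1
  -4 + 7 = 3
  -4 + 8 = 4
  -4 + 9 = 5
  3 + 7 = 10
  3 + 8 = 11
  3 + 9 = 12
  7 + 8 = 15
  7 + 9 = 16
  8 + 9 = 17
Collected distinct sums: {-1, 3, 4, 5, 10, 11, 12, 15, 16, 17}
|A +̂ A| = 10
(Reference bound: |A +̂ A| ≥ 2|A| - 3 for |A| ≥ 2, with |A| = 5 giving ≥ 7.)

|A +̂ A| = 10


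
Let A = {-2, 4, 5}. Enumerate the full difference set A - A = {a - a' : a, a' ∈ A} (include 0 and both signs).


A - A = {a - a' : a, a' ∈ A}.
Compute a - a' for each ordered pair (a, a'):
a = -2: -2--2=0, -2-4=-6, -2-5=-7
a = 4: 4--2=6, 4-4=0, 4-5=-1
a = 5: 5--2=7, 5-4=1, 5-5=0
Collecting distinct values (and noting 0 appears from a-a):
A - A = {-7, -6, -1, 0, 1, 6, 7}
|A - A| = 7

A - A = {-7, -6, -1, 0, 1, 6, 7}


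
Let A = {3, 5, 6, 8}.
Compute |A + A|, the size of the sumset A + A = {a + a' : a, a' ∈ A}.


A + A = {a + a' : a, a' ∈ A}; |A| = 4.
General bounds: 2|A| - 1 ≤ |A + A| ≤ |A|(|A|+1)/2, i.e. 7 ≤ |A + A| ≤ 10.
Lower bound 2|A|-1 is attained iff A is an arithmetic progression.
Enumerate sums a + a' for a ≤ a' (symmetric, so this suffices):
a = 3: 3+3=6, 3+5=8, 3+6=9, 3+8=11
a = 5: 5+5=10, 5+6=11, 5+8=13
a = 6: 6+6=12, 6+8=14
a = 8: 8+8=16
Distinct sums: {6, 8, 9, 10, 11, 12, 13, 14, 16}
|A + A| = 9

|A + A| = 9


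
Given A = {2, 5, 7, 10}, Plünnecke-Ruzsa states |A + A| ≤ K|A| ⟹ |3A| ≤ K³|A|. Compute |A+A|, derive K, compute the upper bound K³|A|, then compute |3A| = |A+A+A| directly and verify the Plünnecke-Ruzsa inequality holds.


|A| = 4.
Step 1: Compute A + A by enumerating all 16 pairs.
A + A = {4, 7, 9, 10, 12, 14, 15, 17, 20}, so |A + A| = 9.
Step 2: Doubling constant K = |A + A|/|A| = 9/4 = 9/4 ≈ 2.2500.
Step 3: Plünnecke-Ruzsa gives |3A| ≤ K³·|A| = (2.2500)³ · 4 ≈ 45.5625.
Step 4: Compute 3A = A + A + A directly by enumerating all triples (a,b,c) ∈ A³; |3A| = 16.
Step 5: Check 16 ≤ 45.5625? Yes ✓.

K = 9/4, Plünnecke-Ruzsa bound K³|A| ≈ 45.5625, |3A| = 16, inequality holds.


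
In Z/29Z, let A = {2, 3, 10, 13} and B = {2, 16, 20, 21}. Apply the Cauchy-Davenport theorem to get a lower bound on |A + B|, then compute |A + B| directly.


Cauchy-Davenport: |A + B| ≥ min(p, |A| + |B| - 1) for A, B nonempty in Z/pZ.
|A| = 4, |B| = 4, p = 29.
CD lower bound = min(29, 4 + 4 - 1) = min(29, 7) = 7.
Compute A + B mod 29 directly:
a = 2: 2+2=4, 2+16=18, 2+20=22, 2+21=23
a = 3: 3+2=5, 3+16=19, 3+20=23, 3+21=24
a = 10: 10+2=12, 10+16=26, 10+20=1, 10+21=2
a = 13: 13+2=15, 13+16=0, 13+20=4, 13+21=5
A + B = {0, 1, 2, 4, 5, 12, 15, 18, 19, 22, 23, 24, 26}, so |A + B| = 13.
Verify: 13 ≥ 7? Yes ✓.

CD lower bound = 7, actual |A + B| = 13.


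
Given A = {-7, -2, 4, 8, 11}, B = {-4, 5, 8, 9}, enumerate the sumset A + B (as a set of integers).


A + B = {a + b : a ∈ A, b ∈ B}.
Enumerate all |A|·|B| = 5·4 = 20 pairs (a, b) and collect distinct sums.
a = -7: -7+-4=-11, -7+5=-2, -7+8=1, -7+9=2
a = -2: -2+-4=-6, -2+5=3, -2+8=6, -2+9=7
a = 4: 4+-4=0, 4+5=9, 4+8=12, 4+9=13
a = 8: 8+-4=4, 8+5=13, 8+8=16, 8+9=17
a = 11: 11+-4=7, 11+5=16, 11+8=19, 11+9=20
Collecting distinct sums: A + B = {-11, -6, -2, 0, 1, 2, 3, 4, 6, 7, 9, 12, 13, 16, 17, 19, 20}
|A + B| = 17

A + B = {-11, -6, -2, 0, 1, 2, 3, 4, 6, 7, 9, 12, 13, 16, 17, 19, 20}


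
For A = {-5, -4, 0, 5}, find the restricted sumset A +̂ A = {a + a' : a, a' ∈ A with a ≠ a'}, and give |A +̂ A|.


Restricted sumset: A +̂ A = {a + a' : a ∈ A, a' ∈ A, a ≠ a'}.
Equivalently, take A + A and drop any sum 2a that is achievable ONLY as a + a for a ∈ A (i.e. sums representable only with equal summands).
Enumerate pairs (a, a') with a < a' (symmetric, so each unordered pair gives one sum; this covers all a ≠ a'):
  -5 + -4 = -9
  -5 + 0 = -5
  -5 + 5 = 0
  -4 + 0 = -4
  -4 + 5 = 1
  0 + 5 = 5
Collected distinct sums: {-9, -5, -4, 0, 1, 5}
|A +̂ A| = 6
(Reference bound: |A +̂ A| ≥ 2|A| - 3 for |A| ≥ 2, with |A| = 4 giving ≥ 5.)

|A +̂ A| = 6


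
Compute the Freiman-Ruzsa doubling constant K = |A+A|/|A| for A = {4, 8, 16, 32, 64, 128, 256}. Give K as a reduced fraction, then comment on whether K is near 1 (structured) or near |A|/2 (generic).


|A| = 7.
Compute A + A by enumerating all 49 pairs.
A + A = {8, 12, 16, 20, 24, 32, 36, 40, 48, 64, 68, 72, 80, 96, 128, 132, 136, 144, 160, 192, 256, 260, 264, 272, 288, 320, 384, 512}, so |A + A| = 28.
K = |A + A| / |A| = 28/7 = 4/1 ≈ 4.0000.
Reference: AP of size 7 gives K = 13/7 ≈ 1.8571; a fully generic set of size 7 gives K ≈ 4.0000.

|A| = 7, |A + A| = 28, K = 28/7 = 4/1.


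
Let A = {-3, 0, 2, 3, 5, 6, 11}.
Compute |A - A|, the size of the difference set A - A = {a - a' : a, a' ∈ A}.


A - A = {a - a' : a, a' ∈ A}; |A| = 7.
Bounds: 2|A|-1 ≤ |A - A| ≤ |A|² - |A| + 1, i.e. 13 ≤ |A - A| ≤ 43.
Note: 0 ∈ A - A always (from a - a). The set is symmetric: if d ∈ A - A then -d ∈ A - A.
Enumerate nonzero differences d = a - a' with a > a' (then include -d):
Positive differences: {1, 2, 3, 4, 5, 6, 8, 9, 11, 14}
Full difference set: {0} ∪ (positive diffs) ∪ (negative diffs).
|A - A| = 1 + 2·10 = 21 (matches direct enumeration: 21).

|A - A| = 21


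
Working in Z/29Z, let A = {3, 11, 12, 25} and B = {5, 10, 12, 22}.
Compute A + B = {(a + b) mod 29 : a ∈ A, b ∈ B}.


Work in Z/29Z: reduce every sum a + b modulo 29.
Enumerate all 16 pairs:
a = 3: 3+5=8, 3+10=13, 3+12=15, 3+22=25
a = 11: 11+5=16, 11+10=21, 11+12=23, 11+22=4
a = 12: 12+5=17, 12+10=22, 12+12=24, 12+22=5
a = 25: 25+5=1, 25+10=6, 25+12=8, 25+22=18
Distinct residues collected: {1, 4, 5, 6, 8, 13, 15, 16, 17, 18, 21, 22, 23, 24, 25}
|A + B| = 15 (out of 29 total residues).

A + B = {1, 4, 5, 6, 8, 13, 15, 16, 17, 18, 21, 22, 23, 24, 25}


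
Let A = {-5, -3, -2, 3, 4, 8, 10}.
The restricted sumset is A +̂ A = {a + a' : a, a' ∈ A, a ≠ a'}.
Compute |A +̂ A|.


Restricted sumset: A +̂ A = {a + a' : a ∈ A, a' ∈ A, a ≠ a'}.
Equivalently, take A + A and drop any sum 2a that is achievable ONLY as a + a for a ∈ A (i.e. sums representable only with equal summands).
Enumerate pairs (a, a') with a < a' (symmetric, so each unordered pair gives one sum; this covers all a ≠ a'):
  -5 + -3 = -8
  -5 + -2 = -7
  -5 + 3 = -2
  -5 + 4 = -1
  -5 + 8 = 3
  -5 + 10 = 5
  -3 + -2 = -5
  -3 + 3 = 0
  -3 + 4 = 1
  -3 + 8 = 5
  -3 + 10 = 7
  -2 + 3 = 1
  -2 + 4 = 2
  -2 + 8 = 6
  -2 + 10 = 8
  3 + 4 = 7
  3 + 8 = 11
  3 + 10 = 13
  4 + 8 = 12
  4 + 10 = 14
  8 + 10 = 18
Collected distinct sums: {-8, -7, -5, -2, -1, 0, 1, 2, 3, 5, 6, 7, 8, 11, 12, 13, 14, 18}
|A +̂ A| = 18
(Reference bound: |A +̂ A| ≥ 2|A| - 3 for |A| ≥ 2, with |A| = 7 giving ≥ 11.)

|A +̂ A| = 18


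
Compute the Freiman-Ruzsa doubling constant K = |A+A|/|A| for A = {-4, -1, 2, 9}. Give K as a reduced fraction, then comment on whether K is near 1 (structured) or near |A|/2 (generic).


|A| = 4.
Compute A + A by enumerating all 16 pairs.
A + A = {-8, -5, -2, 1, 4, 5, 8, 11, 18}, so |A + A| = 9.
K = |A + A| / |A| = 9/4 (already in lowest terms) ≈ 2.2500.
Reference: AP of size 4 gives K = 7/4 ≈ 1.7500; a fully generic set of size 4 gives K ≈ 2.5000.

|A| = 4, |A + A| = 9, K = 9/4.


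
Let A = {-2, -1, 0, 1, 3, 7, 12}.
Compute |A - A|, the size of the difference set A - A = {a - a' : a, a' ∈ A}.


A - A = {a - a' : a, a' ∈ A}; |A| = 7.
Bounds: 2|A|-1 ≤ |A - A| ≤ |A|² - |A| + 1, i.e. 13 ≤ |A - A| ≤ 43.
Note: 0 ∈ A - A always (from a - a). The set is symmetric: if d ∈ A - A then -d ∈ A - A.
Enumerate nonzero differences d = a - a' with a > a' (then include -d):
Positive differences: {1, 2, 3, 4, 5, 6, 7, 8, 9, 11, 12, 13, 14}
Full difference set: {0} ∪ (positive diffs) ∪ (negative diffs).
|A - A| = 1 + 2·13 = 27 (matches direct enumeration: 27).

|A - A| = 27


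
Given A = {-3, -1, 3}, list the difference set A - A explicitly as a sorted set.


A - A = {a - a' : a, a' ∈ A}.
Compute a - a' for each ordered pair (a, a'):
a = -3: -3--3=0, -3--1=-2, -3-3=-6
a = -1: -1--3=2, -1--1=0, -1-3=-4
a = 3: 3--3=6, 3--1=4, 3-3=0
Collecting distinct values (and noting 0 appears from a-a):
A - A = {-6, -4, -2, 0, 2, 4, 6}
|A - A| = 7

A - A = {-6, -4, -2, 0, 2, 4, 6}


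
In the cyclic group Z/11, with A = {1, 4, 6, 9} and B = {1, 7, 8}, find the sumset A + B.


Work in Z/11Z: reduce every sum a + b modulo 11.
Enumerate all 12 pairs:
a = 1: 1+1=2, 1+7=8, 1+8=9
a = 4: 4+1=5, 4+7=0, 4+8=1
a = 6: 6+1=7, 6+7=2, 6+8=3
a = 9: 9+1=10, 9+7=5, 9+8=6
Distinct residues collected: {0, 1, 2, 3, 5, 6, 7, 8, 9, 10}
|A + B| = 10 (out of 11 total residues).

A + B = {0, 1, 2, 3, 5, 6, 7, 8, 9, 10}


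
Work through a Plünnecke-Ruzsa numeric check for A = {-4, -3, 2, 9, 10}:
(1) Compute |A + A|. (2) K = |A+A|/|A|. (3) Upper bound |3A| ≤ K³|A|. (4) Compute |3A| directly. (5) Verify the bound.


|A| = 5.
Step 1: Compute A + A by enumerating all 25 pairs.
A + A = {-8, -7, -6, -2, -1, 4, 5, 6, 7, 11, 12, 18, 19, 20}, so |A + A| = 14.
Step 2: Doubling constant K = |A + A|/|A| = 14/5 = 14/5 ≈ 2.8000.
Step 3: Plünnecke-Ruzsa gives |3A| ≤ K³·|A| = (2.8000)³ · 5 ≈ 109.7600.
Step 4: Compute 3A = A + A + A directly by enumerating all triples (a,b,c) ∈ A³; |3A| = 28.
Step 5: Check 28 ≤ 109.7600? Yes ✓.

K = 14/5, Plünnecke-Ruzsa bound K³|A| ≈ 109.7600, |3A| = 28, inequality holds.


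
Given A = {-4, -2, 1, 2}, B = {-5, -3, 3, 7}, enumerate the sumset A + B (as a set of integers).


A + B = {a + b : a ∈ A, b ∈ B}.
Enumerate all |A|·|B| = 4·4 = 16 pairs (a, b) and collect distinct sums.
a = -4: -4+-5=-9, -4+-3=-7, -4+3=-1, -4+7=3
a = -2: -2+-5=-7, -2+-3=-5, -2+3=1, -2+7=5
a = 1: 1+-5=-4, 1+-3=-2, 1+3=4, 1+7=8
a = 2: 2+-5=-3, 2+-3=-1, 2+3=5, 2+7=9
Collecting distinct sums: A + B = {-9, -7, -5, -4, -3, -2, -1, 1, 3, 4, 5, 8, 9}
|A + B| = 13

A + B = {-9, -7, -5, -4, -3, -2, -1, 1, 3, 4, 5, 8, 9}


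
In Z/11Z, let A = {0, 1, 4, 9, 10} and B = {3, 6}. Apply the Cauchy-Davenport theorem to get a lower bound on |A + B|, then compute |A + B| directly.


Cauchy-Davenport: |A + B| ≥ min(p, |A| + |B| - 1) for A, B nonempty in Z/pZ.
|A| = 5, |B| = 2, p = 11.
CD lower bound = min(11, 5 + 2 - 1) = min(11, 6) = 6.
Compute A + B mod 11 directly:
a = 0: 0+3=3, 0+6=6
a = 1: 1+3=4, 1+6=7
a = 4: 4+3=7, 4+6=10
a = 9: 9+3=1, 9+6=4
a = 10: 10+3=2, 10+6=5
A + B = {1, 2, 3, 4, 5, 6, 7, 10}, so |A + B| = 8.
Verify: 8 ≥ 6? Yes ✓.

CD lower bound = 6, actual |A + B| = 8.


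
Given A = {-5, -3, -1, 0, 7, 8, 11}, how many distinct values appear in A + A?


A + A = {a + a' : a, a' ∈ A}; |A| = 7.
General bounds: 2|A| - 1 ≤ |A + A| ≤ |A|(|A|+1)/2, i.e. 13 ≤ |A + A| ≤ 28.
Lower bound 2|A|-1 is attained iff A is an arithmetic progression.
Enumerate sums a + a' for a ≤ a' (symmetric, so this suffices):
a = -5: -5+-5=-10, -5+-3=-8, -5+-1=-6, -5+0=-5, -5+7=2, -5+8=3, -5+11=6
a = -3: -3+-3=-6, -3+-1=-4, -3+0=-3, -3+7=4, -3+8=5, -3+11=8
a = -1: -1+-1=-2, -1+0=-1, -1+7=6, -1+8=7, -1+11=10
a = 0: 0+0=0, 0+7=7, 0+8=8, 0+11=11
a = 7: 7+7=14, 7+8=15, 7+11=18
a = 8: 8+8=16, 8+11=19
a = 11: 11+11=22
Distinct sums: {-10, -8, -6, -5, -4, -3, -2, -1, 0, 2, 3, 4, 5, 6, 7, 8, 10, 11, 14, 15, 16, 18, 19, 22}
|A + A| = 24

|A + A| = 24


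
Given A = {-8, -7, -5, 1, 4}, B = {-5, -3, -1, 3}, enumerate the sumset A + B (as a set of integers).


A + B = {a + b : a ∈ A, b ∈ B}.
Enumerate all |A|·|B| = 5·4 = 20 pairs (a, b) and collect distinct sums.
a = -8: -8+-5=-13, -8+-3=-11, -8+-1=-9, -8+3=-5
a = -7: -7+-5=-12, -7+-3=-10, -7+-1=-8, -7+3=-4
a = -5: -5+-5=-10, -5+-3=-8, -5+-1=-6, -5+3=-2
a = 1: 1+-5=-4, 1+-3=-2, 1+-1=0, 1+3=4
a = 4: 4+-5=-1, 4+-3=1, 4+-1=3, 4+3=7
Collecting distinct sums: A + B = {-13, -12, -11, -10, -9, -8, -6, -5, -4, -2, -1, 0, 1, 3, 4, 7}
|A + B| = 16

A + B = {-13, -12, -11, -10, -9, -8, -6, -5, -4, -2, -1, 0, 1, 3, 4, 7}


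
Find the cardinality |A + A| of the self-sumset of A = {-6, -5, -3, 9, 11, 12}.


A + A = {a + a' : a, a' ∈ A}; |A| = 6.
General bounds: 2|A| - 1 ≤ |A + A| ≤ |A|(|A|+1)/2, i.e. 11 ≤ |A + A| ≤ 21.
Lower bound 2|A|-1 is attained iff A is an arithmetic progression.
Enumerate sums a + a' for a ≤ a' (symmetric, so this suffices):
a = -6: -6+-6=-12, -6+-5=-11, -6+-3=-9, -6+9=3, -6+11=5, -6+12=6
a = -5: -5+-5=-10, -5+-3=-8, -5+9=4, -5+11=6, -5+12=7
a = -3: -3+-3=-6, -3+9=6, -3+11=8, -3+12=9
a = 9: 9+9=18, 9+11=20, 9+12=21
a = 11: 11+11=22, 11+12=23
a = 12: 12+12=24
Distinct sums: {-12, -11, -10, -9, -8, -6, 3, 4, 5, 6, 7, 8, 9, 18, 20, 21, 22, 23, 24}
|A + A| = 19

|A + A| = 19


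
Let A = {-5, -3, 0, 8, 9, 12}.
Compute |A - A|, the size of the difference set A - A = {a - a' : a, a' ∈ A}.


A - A = {a - a' : a, a' ∈ A}; |A| = 6.
Bounds: 2|A|-1 ≤ |A - A| ≤ |A|² - |A| + 1, i.e. 11 ≤ |A - A| ≤ 31.
Note: 0 ∈ A - A always (from a - a). The set is symmetric: if d ∈ A - A then -d ∈ A - A.
Enumerate nonzero differences d = a - a' with a > a' (then include -d):
Positive differences: {1, 2, 3, 4, 5, 8, 9, 11, 12, 13, 14, 15, 17}
Full difference set: {0} ∪ (positive diffs) ∪ (negative diffs).
|A - A| = 1 + 2·13 = 27 (matches direct enumeration: 27).

|A - A| = 27


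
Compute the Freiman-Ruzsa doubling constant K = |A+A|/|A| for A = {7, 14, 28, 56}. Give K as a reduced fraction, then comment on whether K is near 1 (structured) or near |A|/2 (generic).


|A| = 4.
Compute A + A by enumerating all 16 pairs.
A + A = {14, 21, 28, 35, 42, 56, 63, 70, 84, 112}, so |A + A| = 10.
K = |A + A| / |A| = 10/4 = 5/2 ≈ 2.5000.
Reference: AP of size 4 gives K = 7/4 ≈ 1.7500; a fully generic set of size 4 gives K ≈ 2.5000.

|A| = 4, |A + A| = 10, K = 10/4 = 5/2.


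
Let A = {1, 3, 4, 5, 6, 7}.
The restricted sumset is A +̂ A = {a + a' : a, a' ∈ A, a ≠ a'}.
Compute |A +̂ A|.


Restricted sumset: A +̂ A = {a + a' : a ∈ A, a' ∈ A, a ≠ a'}.
Equivalently, take A + A and drop any sum 2a that is achievable ONLY as a + a for a ∈ A (i.e. sums representable only with equal summands).
Enumerate pairs (a, a') with a < a' (symmetric, so each unordered pair gives one sum; this covers all a ≠ a'):
  1 + 3 = 4
  1 + 4 = 5
  1 + 5 = 6
  1 + 6 = 7
  1 + 7 = 8
  3 + 4 = 7
  3 + 5 = 8
  3 + 6 = 9
  3 + 7 = 10
  4 + 5 = 9
  4 + 6 = 10
  4 + 7 = 11
  5 + 6 = 11
  5 + 7 = 12
  6 + 7 = 13
Collected distinct sums: {4, 5, 6, 7, 8, 9, 10, 11, 12, 13}
|A +̂ A| = 10
(Reference bound: |A +̂ A| ≥ 2|A| - 3 for |A| ≥ 2, with |A| = 6 giving ≥ 9.)

|A +̂ A| = 10


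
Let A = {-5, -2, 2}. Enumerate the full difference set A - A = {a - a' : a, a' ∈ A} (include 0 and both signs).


A - A = {a - a' : a, a' ∈ A}.
Compute a - a' for each ordered pair (a, a'):
a = -5: -5--5=0, -5--2=-3, -5-2=-7
a = -2: -2--5=3, -2--2=0, -2-2=-4
a = 2: 2--5=7, 2--2=4, 2-2=0
Collecting distinct values (and noting 0 appears from a-a):
A - A = {-7, -4, -3, 0, 3, 4, 7}
|A - A| = 7

A - A = {-7, -4, -3, 0, 3, 4, 7}


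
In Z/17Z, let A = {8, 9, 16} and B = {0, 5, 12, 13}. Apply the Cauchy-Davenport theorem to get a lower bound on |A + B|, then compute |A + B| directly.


Cauchy-Davenport: |A + B| ≥ min(p, |A| + |B| - 1) for A, B nonempty in Z/pZ.
|A| = 3, |B| = 4, p = 17.
CD lower bound = min(17, 3 + 4 - 1) = min(17, 6) = 6.
Compute A + B mod 17 directly:
a = 8: 8+0=8, 8+5=13, 8+12=3, 8+13=4
a = 9: 9+0=9, 9+5=14, 9+12=4, 9+13=5
a = 16: 16+0=16, 16+5=4, 16+12=11, 16+13=12
A + B = {3, 4, 5, 8, 9, 11, 12, 13, 14, 16}, so |A + B| = 10.
Verify: 10 ≥ 6? Yes ✓.

CD lower bound = 6, actual |A + B| = 10.


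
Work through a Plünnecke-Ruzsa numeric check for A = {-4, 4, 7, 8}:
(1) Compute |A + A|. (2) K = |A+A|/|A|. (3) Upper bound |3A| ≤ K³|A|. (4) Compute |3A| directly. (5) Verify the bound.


|A| = 4.
Step 1: Compute A + A by enumerating all 16 pairs.
A + A = {-8, 0, 3, 4, 8, 11, 12, 14, 15, 16}, so |A + A| = 10.
Step 2: Doubling constant K = |A + A|/|A| = 10/4 = 10/4 ≈ 2.5000.
Step 3: Plünnecke-Ruzsa gives |3A| ≤ K³·|A| = (2.5000)³ · 4 ≈ 62.5000.
Step 4: Compute 3A = A + A + A directly by enumerating all triples (a,b,c) ∈ A³; |3A| = 19.
Step 5: Check 19 ≤ 62.5000? Yes ✓.

K = 10/4, Plünnecke-Ruzsa bound K³|A| ≈ 62.5000, |3A| = 19, inequality holds.


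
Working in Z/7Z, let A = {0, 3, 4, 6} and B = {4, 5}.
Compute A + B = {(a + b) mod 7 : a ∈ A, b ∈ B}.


Work in Z/7Z: reduce every sum a + b modulo 7.
Enumerate all 8 pairs:
a = 0: 0+4=4, 0+5=5
a = 3: 3+4=0, 3+5=1
a = 4: 4+4=1, 4+5=2
a = 6: 6+4=3, 6+5=4
Distinct residues collected: {0, 1, 2, 3, 4, 5}
|A + B| = 6 (out of 7 total residues).

A + B = {0, 1, 2, 3, 4, 5}


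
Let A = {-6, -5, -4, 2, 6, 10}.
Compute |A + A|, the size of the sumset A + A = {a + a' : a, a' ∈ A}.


A + A = {a + a' : a, a' ∈ A}; |A| = 6.
General bounds: 2|A| - 1 ≤ |A + A| ≤ |A|(|A|+1)/2, i.e. 11 ≤ |A + A| ≤ 21.
Lower bound 2|A|-1 is attained iff A is an arithmetic progression.
Enumerate sums a + a' for a ≤ a' (symmetric, so this suffices):
a = -6: -6+-6=-12, -6+-5=-11, -6+-4=-10, -6+2=-4, -6+6=0, -6+10=4
a = -5: -5+-5=-10, -5+-4=-9, -5+2=-3, -5+6=1, -5+10=5
a = -4: -4+-4=-8, -4+2=-2, -4+6=2, -4+10=6
a = 2: 2+2=4, 2+6=8, 2+10=12
a = 6: 6+6=12, 6+10=16
a = 10: 10+10=20
Distinct sums: {-12, -11, -10, -9, -8, -4, -3, -2, 0, 1, 2, 4, 5, 6, 8, 12, 16, 20}
|A + A| = 18

|A + A| = 18


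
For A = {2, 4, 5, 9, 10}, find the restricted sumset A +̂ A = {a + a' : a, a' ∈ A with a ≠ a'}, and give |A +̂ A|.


Restricted sumset: A +̂ A = {a + a' : a ∈ A, a' ∈ A, a ≠ a'}.
Equivalently, take A + A and drop any sum 2a that is achievable ONLY as a + a for a ∈ A (i.e. sums representable only with equal summands).
Enumerate pairs (a, a') with a < a' (symmetric, so each unordered pair gives one sum; this covers all a ≠ a'):
  2 + 4 = 6
  2 + 5 = 7
  2 + 9 = 11
  2 + 10 = 12
  4 + 5 = 9
  4 + 9 = 13
  4 + 10 = 14
  5 + 9 = 14
  5 + 10 = 15
  9 + 10 = 19
Collected distinct sums: {6, 7, 9, 11, 12, 13, 14, 15, 19}
|A +̂ A| = 9
(Reference bound: |A +̂ A| ≥ 2|A| - 3 for |A| ≥ 2, with |A| = 5 giving ≥ 7.)

|A +̂ A| = 9


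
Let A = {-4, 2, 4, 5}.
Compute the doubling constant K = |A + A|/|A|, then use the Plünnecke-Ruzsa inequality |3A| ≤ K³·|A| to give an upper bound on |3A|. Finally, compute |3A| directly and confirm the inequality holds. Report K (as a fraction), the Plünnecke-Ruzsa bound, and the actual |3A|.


|A| = 4.
Step 1: Compute A + A by enumerating all 16 pairs.
A + A = {-8, -2, 0, 1, 4, 6, 7, 8, 9, 10}, so |A + A| = 10.
Step 2: Doubling constant K = |A + A|/|A| = 10/4 = 10/4 ≈ 2.5000.
Step 3: Plünnecke-Ruzsa gives |3A| ≤ K³·|A| = (2.5000)³ · 4 ≈ 62.5000.
Step 4: Compute 3A = A + A + A directly by enumerating all triples (a,b,c) ∈ A³; |3A| = 18.
Step 5: Check 18 ≤ 62.5000? Yes ✓.

K = 10/4, Plünnecke-Ruzsa bound K³|A| ≈ 62.5000, |3A| = 18, inequality holds.


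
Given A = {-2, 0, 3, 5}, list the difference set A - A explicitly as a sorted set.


A - A = {a - a' : a, a' ∈ A}.
Compute a - a' for each ordered pair (a, a'):
a = -2: -2--2=0, -2-0=-2, -2-3=-5, -2-5=-7
a = 0: 0--2=2, 0-0=0, 0-3=-3, 0-5=-5
a = 3: 3--2=5, 3-0=3, 3-3=0, 3-5=-2
a = 5: 5--2=7, 5-0=5, 5-3=2, 5-5=0
Collecting distinct values (and noting 0 appears from a-a):
A - A = {-7, -5, -3, -2, 0, 2, 3, 5, 7}
|A - A| = 9

A - A = {-7, -5, -3, -2, 0, 2, 3, 5, 7}


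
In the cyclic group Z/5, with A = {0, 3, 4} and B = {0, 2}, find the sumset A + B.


Work in Z/5Z: reduce every sum a + b modulo 5.
Enumerate all 6 pairs:
a = 0: 0+0=0, 0+2=2
a = 3: 3+0=3, 3+2=0
a = 4: 4+0=4, 4+2=1
Distinct residues collected: {0, 1, 2, 3, 4}
|A + B| = 5 (out of 5 total residues).

A + B = {0, 1, 2, 3, 4}


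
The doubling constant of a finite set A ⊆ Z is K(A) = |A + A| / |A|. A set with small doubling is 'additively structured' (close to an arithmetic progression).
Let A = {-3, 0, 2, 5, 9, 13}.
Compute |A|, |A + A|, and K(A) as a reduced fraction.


|A| = 6.
Compute A + A by enumerating all 36 pairs.
A + A = {-6, -3, -1, 0, 2, 4, 5, 6, 7, 9, 10, 11, 13, 14, 15, 18, 22, 26}, so |A + A| = 18.
K = |A + A| / |A| = 18/6 = 3/1 ≈ 3.0000.
Reference: AP of size 6 gives K = 11/6 ≈ 1.8333; a fully generic set of size 6 gives K ≈ 3.5000.

|A| = 6, |A + A| = 18, K = 18/6 = 3/1.


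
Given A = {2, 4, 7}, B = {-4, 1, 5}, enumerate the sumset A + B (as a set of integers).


A + B = {a + b : a ∈ A, b ∈ B}.
Enumerate all |A|·|B| = 3·3 = 9 pairs (a, b) and collect distinct sums.
a = 2: 2+-4=-2, 2+1=3, 2+5=7
a = 4: 4+-4=0, 4+1=5, 4+5=9
a = 7: 7+-4=3, 7+1=8, 7+5=12
Collecting distinct sums: A + B = {-2, 0, 3, 5, 7, 8, 9, 12}
|A + B| = 8

A + B = {-2, 0, 3, 5, 7, 8, 9, 12}


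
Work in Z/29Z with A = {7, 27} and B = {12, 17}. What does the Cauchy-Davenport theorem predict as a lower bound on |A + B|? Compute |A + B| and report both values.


Cauchy-Davenport: |A + B| ≥ min(p, |A| + |B| - 1) for A, B nonempty in Z/pZ.
|A| = 2, |B| = 2, p = 29.
CD lower bound = min(29, 2 + 2 - 1) = min(29, 3) = 3.
Compute A + B mod 29 directly:
a = 7: 7+12=19, 7+17=24
a = 27: 27+12=10, 27+17=15
A + B = {10, 15, 19, 24}, so |A + B| = 4.
Verify: 4 ≥ 3? Yes ✓.

CD lower bound = 3, actual |A + B| = 4.


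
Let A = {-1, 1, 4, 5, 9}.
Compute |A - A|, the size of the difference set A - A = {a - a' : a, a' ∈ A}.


A - A = {a - a' : a, a' ∈ A}; |A| = 5.
Bounds: 2|A|-1 ≤ |A - A| ≤ |A|² - |A| + 1, i.e. 9 ≤ |A - A| ≤ 21.
Note: 0 ∈ A - A always (from a - a). The set is symmetric: if d ∈ A - A then -d ∈ A - A.
Enumerate nonzero differences d = a - a' with a > a' (then include -d):
Positive differences: {1, 2, 3, 4, 5, 6, 8, 10}
Full difference set: {0} ∪ (positive diffs) ∪ (negative diffs).
|A - A| = 1 + 2·8 = 17 (matches direct enumeration: 17).

|A - A| = 17


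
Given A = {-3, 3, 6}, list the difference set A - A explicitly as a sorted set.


A - A = {a - a' : a, a' ∈ A}.
Compute a - a' for each ordered pair (a, a'):
a = -3: -3--3=0, -3-3=-6, -3-6=-9
a = 3: 3--3=6, 3-3=0, 3-6=-3
a = 6: 6--3=9, 6-3=3, 6-6=0
Collecting distinct values (and noting 0 appears from a-a):
A - A = {-9, -6, -3, 0, 3, 6, 9}
|A - A| = 7

A - A = {-9, -6, -3, 0, 3, 6, 9}


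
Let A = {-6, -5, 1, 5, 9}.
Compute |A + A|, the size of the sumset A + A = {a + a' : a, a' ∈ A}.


A + A = {a + a' : a, a' ∈ A}; |A| = 5.
General bounds: 2|A| - 1 ≤ |A + A| ≤ |A|(|A|+1)/2, i.e. 9 ≤ |A + A| ≤ 15.
Lower bound 2|A|-1 is attained iff A is an arithmetic progression.
Enumerate sums a + a' for a ≤ a' (symmetric, so this suffices):
a = -6: -6+-6=-12, -6+-5=-11, -6+1=-5, -6+5=-1, -6+9=3
a = -5: -5+-5=-10, -5+1=-4, -5+5=0, -5+9=4
a = 1: 1+1=2, 1+5=6, 1+9=10
a = 5: 5+5=10, 5+9=14
a = 9: 9+9=18
Distinct sums: {-12, -11, -10, -5, -4, -1, 0, 2, 3, 4, 6, 10, 14, 18}
|A + A| = 14

|A + A| = 14


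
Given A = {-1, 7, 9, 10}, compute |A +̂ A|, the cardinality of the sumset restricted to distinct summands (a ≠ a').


Restricted sumset: A +̂ A = {a + a' : a ∈ A, a' ∈ A, a ≠ a'}.
Equivalently, take A + A and drop any sum 2a that is achievable ONLY as a + a for a ∈ A (i.e. sums representable only with equal summands).
Enumerate pairs (a, a') with a < a' (symmetric, so each unordered pair gives one sum; this covers all a ≠ a'):
  -1 + 7 = 6
  -1 + 9 = 8
  -1 + 10 = 9
  7 + 9 = 16
  7 + 10 = 17
  9 + 10 = 19
Collected distinct sums: {6, 8, 9, 16, 17, 19}
|A +̂ A| = 6
(Reference bound: |A +̂ A| ≥ 2|A| - 3 for |A| ≥ 2, with |A| = 4 giving ≥ 5.)

|A +̂ A| = 6


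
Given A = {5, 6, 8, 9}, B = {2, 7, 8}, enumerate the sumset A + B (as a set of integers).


A + B = {a + b : a ∈ A, b ∈ B}.
Enumerate all |A|·|B| = 4·3 = 12 pairs (a, b) and collect distinct sums.
a = 5: 5+2=7, 5+7=12, 5+8=13
a = 6: 6+2=8, 6+7=13, 6+8=14
a = 8: 8+2=10, 8+7=15, 8+8=16
a = 9: 9+2=11, 9+7=16, 9+8=17
Collecting distinct sums: A + B = {7, 8, 10, 11, 12, 13, 14, 15, 16, 17}
|A + B| = 10

A + B = {7, 8, 10, 11, 12, 13, 14, 15, 16, 17}


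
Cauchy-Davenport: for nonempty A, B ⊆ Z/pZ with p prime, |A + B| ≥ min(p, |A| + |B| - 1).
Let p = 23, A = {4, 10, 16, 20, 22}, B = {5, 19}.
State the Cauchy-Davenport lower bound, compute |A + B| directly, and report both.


Cauchy-Davenport: |A + B| ≥ min(p, |A| + |B| - 1) for A, B nonempty in Z/pZ.
|A| = 5, |B| = 2, p = 23.
CD lower bound = min(23, 5 + 2 - 1) = min(23, 6) = 6.
Compute A + B mod 23 directly:
a = 4: 4+5=9, 4+19=0
a = 10: 10+5=15, 10+19=6
a = 16: 16+5=21, 16+19=12
a = 20: 20+5=2, 20+19=16
a = 22: 22+5=4, 22+19=18
A + B = {0, 2, 4, 6, 9, 12, 15, 16, 18, 21}, so |A + B| = 10.
Verify: 10 ≥ 6? Yes ✓.

CD lower bound = 6, actual |A + B| = 10.


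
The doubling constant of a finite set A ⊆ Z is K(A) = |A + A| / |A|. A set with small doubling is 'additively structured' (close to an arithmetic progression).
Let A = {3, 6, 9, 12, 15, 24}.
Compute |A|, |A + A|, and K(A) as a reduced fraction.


|A| = 6.
Compute A + A by enumerating all 36 pairs.
A + A = {6, 9, 12, 15, 18, 21, 24, 27, 30, 33, 36, 39, 48}, so |A + A| = 13.
K = |A + A| / |A| = 13/6 (already in lowest terms) ≈ 2.1667.
Reference: AP of size 6 gives K = 11/6 ≈ 1.8333; a fully generic set of size 6 gives K ≈ 3.5000.

|A| = 6, |A + A| = 13, K = 13/6.


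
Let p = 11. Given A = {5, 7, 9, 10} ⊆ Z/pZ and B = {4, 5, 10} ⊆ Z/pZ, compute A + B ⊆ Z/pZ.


Work in Z/11Z: reduce every sum a + b modulo 11.
Enumerate all 12 pairs:
a = 5: 5+4=9, 5+5=10, 5+10=4
a = 7: 7+4=0, 7+5=1, 7+10=6
a = 9: 9+4=2, 9+5=3, 9+10=8
a = 10: 10+4=3, 10+5=4, 10+10=9
Distinct residues collected: {0, 1, 2, 3, 4, 6, 8, 9, 10}
|A + B| = 9 (out of 11 total residues).

A + B = {0, 1, 2, 3, 4, 6, 8, 9, 10}


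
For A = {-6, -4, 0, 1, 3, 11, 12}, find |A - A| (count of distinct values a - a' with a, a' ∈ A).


A - A = {a - a' : a, a' ∈ A}; |A| = 7.
Bounds: 2|A|-1 ≤ |A - A| ≤ |A|² - |A| + 1, i.e. 13 ≤ |A - A| ≤ 43.
Note: 0 ∈ A - A always (from a - a). The set is symmetric: if d ∈ A - A then -d ∈ A - A.
Enumerate nonzero differences d = a - a' with a > a' (then include -d):
Positive differences: {1, 2, 3, 4, 5, 6, 7, 8, 9, 10, 11, 12, 15, 16, 17, 18}
Full difference set: {0} ∪ (positive diffs) ∪ (negative diffs).
|A - A| = 1 + 2·16 = 33 (matches direct enumeration: 33).

|A - A| = 33


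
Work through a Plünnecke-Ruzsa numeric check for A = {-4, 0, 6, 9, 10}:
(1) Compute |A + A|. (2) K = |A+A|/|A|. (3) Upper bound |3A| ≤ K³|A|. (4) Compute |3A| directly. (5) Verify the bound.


|A| = 5.
Step 1: Compute A + A by enumerating all 25 pairs.
A + A = {-8, -4, 0, 2, 5, 6, 9, 10, 12, 15, 16, 18, 19, 20}, so |A + A| = 14.
Step 2: Doubling constant K = |A + A|/|A| = 14/5 = 14/5 ≈ 2.8000.
Step 3: Plünnecke-Ruzsa gives |3A| ≤ K³·|A| = (2.8000)³ · 5 ≈ 109.7600.
Step 4: Compute 3A = A + A + A directly by enumerating all triples (a,b,c) ∈ A³; |3A| = 29.
Step 5: Check 29 ≤ 109.7600? Yes ✓.

K = 14/5, Plünnecke-Ruzsa bound K³|A| ≈ 109.7600, |3A| = 29, inequality holds.


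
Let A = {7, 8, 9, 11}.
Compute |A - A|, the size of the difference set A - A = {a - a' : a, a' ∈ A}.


A - A = {a - a' : a, a' ∈ A}; |A| = 4.
Bounds: 2|A|-1 ≤ |A - A| ≤ |A|² - |A| + 1, i.e. 7 ≤ |A - A| ≤ 13.
Note: 0 ∈ A - A always (from a - a). The set is symmetric: if d ∈ A - A then -d ∈ A - A.
Enumerate nonzero differences d = a - a' with a > a' (then include -d):
Positive differences: {1, 2, 3, 4}
Full difference set: {0} ∪ (positive diffs) ∪ (negative diffs).
|A - A| = 1 + 2·4 = 9 (matches direct enumeration: 9).

|A - A| = 9


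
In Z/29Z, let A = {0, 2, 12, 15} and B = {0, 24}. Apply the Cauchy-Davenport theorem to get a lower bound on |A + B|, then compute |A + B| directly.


Cauchy-Davenport: |A + B| ≥ min(p, |A| + |B| - 1) for A, B nonempty in Z/pZ.
|A| = 4, |B| = 2, p = 29.
CD lower bound = min(29, 4 + 2 - 1) = min(29, 5) = 5.
Compute A + B mod 29 directly:
a = 0: 0+0=0, 0+24=24
a = 2: 2+0=2, 2+24=26
a = 12: 12+0=12, 12+24=7
a = 15: 15+0=15, 15+24=10
A + B = {0, 2, 7, 10, 12, 15, 24, 26}, so |A + B| = 8.
Verify: 8 ≥ 5? Yes ✓.

CD lower bound = 5, actual |A + B| = 8.


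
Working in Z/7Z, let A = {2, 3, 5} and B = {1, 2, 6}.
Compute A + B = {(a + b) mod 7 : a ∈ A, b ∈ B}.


Work in Z/7Z: reduce every sum a + b modulo 7.
Enumerate all 9 pairs:
a = 2: 2+1=3, 2+2=4, 2+6=1
a = 3: 3+1=4, 3+2=5, 3+6=2
a = 5: 5+1=6, 5+2=0, 5+6=4
Distinct residues collected: {0, 1, 2, 3, 4, 5, 6}
|A + B| = 7 (out of 7 total residues).

A + B = {0, 1, 2, 3, 4, 5, 6}


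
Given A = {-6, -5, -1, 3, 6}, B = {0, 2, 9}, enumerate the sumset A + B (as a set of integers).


A + B = {a + b : a ∈ A, b ∈ B}.
Enumerate all |A|·|B| = 5·3 = 15 pairs (a, b) and collect distinct sums.
a = -6: -6+0=-6, -6+2=-4, -6+9=3
a = -5: -5+0=-5, -5+2=-3, -5+9=4
a = -1: -1+0=-1, -1+2=1, -1+9=8
a = 3: 3+0=3, 3+2=5, 3+9=12
a = 6: 6+0=6, 6+2=8, 6+9=15
Collecting distinct sums: A + B = {-6, -5, -4, -3, -1, 1, 3, 4, 5, 6, 8, 12, 15}
|A + B| = 13

A + B = {-6, -5, -4, -3, -1, 1, 3, 4, 5, 6, 8, 12, 15}


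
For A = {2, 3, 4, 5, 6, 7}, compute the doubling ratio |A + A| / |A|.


|A| = 6.
Compute A + A by enumerating all 36 pairs.
A + A = {4, 5, 6, 7, 8, 9, 10, 11, 12, 13, 14}, so |A + A| = 11.
K = |A + A| / |A| = 11/6 (already in lowest terms) ≈ 1.8333.
Reference: AP of size 6 gives K = 11/6 ≈ 1.8333; a fully generic set of size 6 gives K ≈ 3.5000.

|A| = 6, |A + A| = 11, K = 11/6.


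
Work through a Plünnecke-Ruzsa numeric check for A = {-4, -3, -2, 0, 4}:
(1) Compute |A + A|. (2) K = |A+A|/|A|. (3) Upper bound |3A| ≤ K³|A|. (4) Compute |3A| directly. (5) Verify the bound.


|A| = 5.
Step 1: Compute A + A by enumerating all 25 pairs.
A + A = {-8, -7, -6, -5, -4, -3, -2, 0, 1, 2, 4, 8}, so |A + A| = 12.
Step 2: Doubling constant K = |A + A|/|A| = 12/5 = 12/5 ≈ 2.4000.
Step 3: Plünnecke-Ruzsa gives |3A| ≤ K³·|A| = (2.4000)³ · 5 ≈ 69.1200.
Step 4: Compute 3A = A + A + A directly by enumerating all triples (a,b,c) ∈ A³; |3A| = 20.
Step 5: Check 20 ≤ 69.1200? Yes ✓.

K = 12/5, Plünnecke-Ruzsa bound K³|A| ≈ 69.1200, |3A| = 20, inequality holds.
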